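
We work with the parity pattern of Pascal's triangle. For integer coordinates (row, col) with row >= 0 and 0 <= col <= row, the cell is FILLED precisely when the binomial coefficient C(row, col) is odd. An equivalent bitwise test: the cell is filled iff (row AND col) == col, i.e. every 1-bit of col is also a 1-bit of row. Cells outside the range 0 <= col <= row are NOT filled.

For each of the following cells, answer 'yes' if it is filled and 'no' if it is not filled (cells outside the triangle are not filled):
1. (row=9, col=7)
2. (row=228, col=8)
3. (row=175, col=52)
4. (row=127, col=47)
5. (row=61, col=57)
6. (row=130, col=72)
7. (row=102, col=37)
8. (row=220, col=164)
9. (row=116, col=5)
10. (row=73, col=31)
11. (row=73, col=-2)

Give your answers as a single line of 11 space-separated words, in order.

(9,7): row=0b1001, col=0b111, row AND col = 0b1 = 1; 1 != 7 -> empty
(228,8): row=0b11100100, col=0b1000, row AND col = 0b0 = 0; 0 != 8 -> empty
(175,52): row=0b10101111, col=0b110100, row AND col = 0b100100 = 36; 36 != 52 -> empty
(127,47): row=0b1111111, col=0b101111, row AND col = 0b101111 = 47; 47 == 47 -> filled
(61,57): row=0b111101, col=0b111001, row AND col = 0b111001 = 57; 57 == 57 -> filled
(130,72): row=0b10000010, col=0b1001000, row AND col = 0b0 = 0; 0 != 72 -> empty
(102,37): row=0b1100110, col=0b100101, row AND col = 0b100100 = 36; 36 != 37 -> empty
(220,164): row=0b11011100, col=0b10100100, row AND col = 0b10000100 = 132; 132 != 164 -> empty
(116,5): row=0b1110100, col=0b101, row AND col = 0b100 = 4; 4 != 5 -> empty
(73,31): row=0b1001001, col=0b11111, row AND col = 0b1001 = 9; 9 != 31 -> empty
(73,-2): col outside [0, 73] -> not filled

Answer: no no no yes yes no no no no no no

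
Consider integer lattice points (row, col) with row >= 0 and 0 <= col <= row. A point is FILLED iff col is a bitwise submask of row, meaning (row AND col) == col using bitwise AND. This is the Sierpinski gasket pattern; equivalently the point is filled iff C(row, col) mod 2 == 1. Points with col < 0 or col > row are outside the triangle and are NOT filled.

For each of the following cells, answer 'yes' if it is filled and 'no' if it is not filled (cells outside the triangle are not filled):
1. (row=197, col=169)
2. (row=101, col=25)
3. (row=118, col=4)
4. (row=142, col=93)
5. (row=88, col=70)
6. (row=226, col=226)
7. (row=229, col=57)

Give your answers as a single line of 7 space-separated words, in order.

Answer: no no yes no no yes no

Derivation:
(197,169): row=0b11000101, col=0b10101001, row AND col = 0b10000001 = 129; 129 != 169 -> empty
(101,25): row=0b1100101, col=0b11001, row AND col = 0b1 = 1; 1 != 25 -> empty
(118,4): row=0b1110110, col=0b100, row AND col = 0b100 = 4; 4 == 4 -> filled
(142,93): row=0b10001110, col=0b1011101, row AND col = 0b1100 = 12; 12 != 93 -> empty
(88,70): row=0b1011000, col=0b1000110, row AND col = 0b1000000 = 64; 64 != 70 -> empty
(226,226): row=0b11100010, col=0b11100010, row AND col = 0b11100010 = 226; 226 == 226 -> filled
(229,57): row=0b11100101, col=0b111001, row AND col = 0b100001 = 33; 33 != 57 -> empty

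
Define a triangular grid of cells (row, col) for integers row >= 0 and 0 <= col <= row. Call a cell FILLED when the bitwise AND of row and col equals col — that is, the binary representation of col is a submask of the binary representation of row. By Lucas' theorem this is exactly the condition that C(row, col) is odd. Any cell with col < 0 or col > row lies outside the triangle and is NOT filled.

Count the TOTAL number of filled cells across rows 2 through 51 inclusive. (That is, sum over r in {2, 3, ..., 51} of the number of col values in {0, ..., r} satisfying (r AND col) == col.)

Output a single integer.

r2=10 pc1: +2 =2
r3=11 pc2: +4 =6
r4=100 pc1: +2 =8
r5=101 pc2: +4 =12
r6=110 pc2: +4 =16
r7=111 pc3: +8 =24
r8=1000 pc1: +2 =26
r9=1001 pc2: +4 =30
r10=1010 pc2: +4 =34
r11=1011 pc3: +8 =42
r12=1100 pc2: +4 =46
r13=1101 pc3: +8 =54
r14=1110 pc3: +8 =62
r15=1111 pc4: +16 =78
r16=10000 pc1: +2 =80
r17=10001 pc2: +4 =84
r18=10010 pc2: +4 =88
r19=10011 pc3: +8 =96
r20=10100 pc2: +4 =100
r21=10101 pc3: +8 =108
r22=10110 pc3: +8 =116
r23=10111 pc4: +16 =132
r24=11000 pc2: +4 =136
r25=11001 pc3: +8 =144
r26=11010 pc3: +8 =152
r27=11011 pc4: +16 =168
r28=11100 pc3: +8 =176
r29=11101 pc4: +16 =192
r30=11110 pc4: +16 =208
r31=11111 pc5: +32 =240
r32=100000 pc1: +2 =242
r33=100001 pc2: +4 =246
r34=100010 pc2: +4 =250
r35=100011 pc3: +8 =258
r36=100100 pc2: +4 =262
r37=100101 pc3: +8 =270
r38=100110 pc3: +8 =278
r39=100111 pc4: +16 =294
r40=101000 pc2: +4 =298
r41=101001 pc3: +8 =306
r42=101010 pc3: +8 =314
r43=101011 pc4: +16 =330
r44=101100 pc3: +8 =338
r45=101101 pc4: +16 =354
r46=101110 pc4: +16 =370
r47=101111 pc5: +32 =402
r48=110000 pc2: +4 =406
r49=110001 pc3: +8 =414
r50=110010 pc3: +8 =422
r51=110011 pc4: +16 =438

Answer: 438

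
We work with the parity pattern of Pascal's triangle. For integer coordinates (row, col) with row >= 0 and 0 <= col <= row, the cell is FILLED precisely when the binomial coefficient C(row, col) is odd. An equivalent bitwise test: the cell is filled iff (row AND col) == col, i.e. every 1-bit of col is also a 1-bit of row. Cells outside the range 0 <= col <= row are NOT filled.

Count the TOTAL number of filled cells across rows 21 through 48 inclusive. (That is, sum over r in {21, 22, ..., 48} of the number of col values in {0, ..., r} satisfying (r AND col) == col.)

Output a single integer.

r21=10101 pc3: +8 =8
r22=10110 pc3: +8 =16
r23=10111 pc4: +16 =32
r24=11000 pc2: +4 =36
r25=11001 pc3: +8 =44
r26=11010 pc3: +8 =52
r27=11011 pc4: +16 =68
r28=11100 pc3: +8 =76
r29=11101 pc4: +16 =92
r30=11110 pc4: +16 =108
r31=11111 pc5: +32 =140
r32=100000 pc1: +2 =142
r33=100001 pc2: +4 =146
r34=100010 pc2: +4 =150
r35=100011 pc3: +8 =158
r36=100100 pc2: +4 =162
r37=100101 pc3: +8 =170
r38=100110 pc3: +8 =178
r39=100111 pc4: +16 =194
r40=101000 pc2: +4 =198
r41=101001 pc3: +8 =206
r42=101010 pc3: +8 =214
r43=101011 pc4: +16 =230
r44=101100 pc3: +8 =238
r45=101101 pc4: +16 =254
r46=101110 pc4: +16 =270
r47=101111 pc5: +32 =302
r48=110000 pc2: +4 =306

Answer: 306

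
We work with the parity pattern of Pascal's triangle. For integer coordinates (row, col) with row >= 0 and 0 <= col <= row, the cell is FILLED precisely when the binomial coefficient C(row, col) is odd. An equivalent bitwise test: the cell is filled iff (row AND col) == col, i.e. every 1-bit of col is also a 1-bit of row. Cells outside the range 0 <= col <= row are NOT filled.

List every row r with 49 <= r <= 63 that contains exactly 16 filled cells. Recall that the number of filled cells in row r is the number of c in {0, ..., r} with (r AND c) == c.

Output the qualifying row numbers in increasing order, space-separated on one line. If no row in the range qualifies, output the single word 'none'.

Answer: 51 53 54 57 58 60

Derivation:
Row r has 2^popcount(r) filled cells, so we need popcount(r) = log2(16) = 4.
Scan r = 49..63 and keep those with exactly 4 one-bits:
r=49=110001 popcount=3 -> skip
r=50=110010 popcount=3 -> skip
r=51=110011 popcount=4 -> KEEP
r=52=110100 popcount=3 -> skip
r=53=110101 popcount=4 -> KEEP
r=54=110110 popcount=4 -> KEEP
r=55=110111 popcount=5 -> skip
r=56=111000 popcount=3 -> skip
r=57=111001 popcount=4 -> KEEP
r=58=111010 popcount=4 -> KEEP
r=59=111011 popcount=5 -> skip
r=60=111100 popcount=4 -> KEEP
r=61=111101 popcount=5 -> skip
r=62=111110 popcount=5 -> skip
r=63=111111 popcount=6 -> skip
Kept rows: 51 53 54 57 58 60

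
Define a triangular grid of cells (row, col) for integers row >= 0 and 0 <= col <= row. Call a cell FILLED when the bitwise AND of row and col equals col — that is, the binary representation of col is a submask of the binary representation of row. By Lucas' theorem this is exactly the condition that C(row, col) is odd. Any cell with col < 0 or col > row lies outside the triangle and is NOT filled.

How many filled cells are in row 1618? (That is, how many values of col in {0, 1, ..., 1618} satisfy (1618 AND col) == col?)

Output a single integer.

Answer: 32

Derivation:
1618 in binary = 11001010010
popcount(1618) = number of 1-bits in 11001010010 = 5
A col c satisfies (1618 AND c) == c iff every set bit of c is also set in 1618; each of the 5 set bits of 1618 can independently be on or off in c.
count = 2^5 = 32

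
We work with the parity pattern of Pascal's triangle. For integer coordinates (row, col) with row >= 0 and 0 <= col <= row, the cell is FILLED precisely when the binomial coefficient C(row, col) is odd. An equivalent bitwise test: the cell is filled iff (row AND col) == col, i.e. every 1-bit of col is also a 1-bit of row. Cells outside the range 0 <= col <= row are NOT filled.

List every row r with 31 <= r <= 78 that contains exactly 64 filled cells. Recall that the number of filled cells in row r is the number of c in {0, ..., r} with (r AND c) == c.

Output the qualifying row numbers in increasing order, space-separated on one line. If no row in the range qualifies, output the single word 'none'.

Answer: 63

Derivation:
Row r has 2^popcount(r) filled cells, so we need popcount(r) = log2(64) = 6.
Scan r = 31..78 and keep those with exactly 6 one-bits:
r=31=11111 popcount=5 -> skip
r=32=100000 popcount=1 -> skip
r=33=100001 popcount=2 -> skip
r=34=100010 popcount=2 -> skip
r=35=100011 popcount=3 -> skip
r=36=100100 popcount=2 -> skip
r=37=100101 popcount=3 -> skip
r=38=100110 popcount=3 -> skip
r=39=100111 popcount=4 -> skip
r=40=101000 popcount=2 -> skip
r=41=101001 popcount=3 -> skip
r=42=101010 popcount=3 -> skip
r=43=101011 popcount=4 -> skip
r=44=101100 popcount=3 -> skip
r=45=101101 popcount=4 -> skip
r=46=101110 popcount=4 -> skip
r=47=101111 popcount=5 -> skip
r=48=110000 popcount=2 -> skip
r=49=110001 popcount=3 -> skip
r=50=110010 popcount=3 -> skip
r=51=110011 popcount=4 -> skip
r=52=110100 popcount=3 -> skip
r=53=110101 popcount=4 -> skip
r=54=110110 popcount=4 -> skip
r=55=110111 popcount=5 -> skip
r=56=111000 popcount=3 -> skip
r=57=111001 popcount=4 -> skip
r=58=111010 popcount=4 -> skip
r=59=111011 popcount=5 -> skip
r=60=111100 popcount=4 -> skip
r=61=111101 popcount=5 -> skip
r=62=111110 popcount=5 -> skip
r=63=111111 popcount=6 -> KEEP
r=64=1000000 popcount=1 -> skip
r=65=1000001 popcount=2 -> skip
r=66=1000010 popcount=2 -> skip
r=67=1000011 popcount=3 -> skip
r=68=1000100 popcount=2 -> skip
r=69=1000101 popcount=3 -> skip
r=70=1000110 popcount=3 -> skip
r=71=1000111 popcount=4 -> skip
r=72=1001000 popcount=2 -> skip
r=73=1001001 popcount=3 -> skip
r=74=1001010 popcount=3 -> skip
r=75=1001011 popcount=4 -> skip
r=76=1001100 popcount=3 -> skip
r=77=1001101 popcount=4 -> skip
r=78=1001110 popcount=4 -> skip
Kept rows: 63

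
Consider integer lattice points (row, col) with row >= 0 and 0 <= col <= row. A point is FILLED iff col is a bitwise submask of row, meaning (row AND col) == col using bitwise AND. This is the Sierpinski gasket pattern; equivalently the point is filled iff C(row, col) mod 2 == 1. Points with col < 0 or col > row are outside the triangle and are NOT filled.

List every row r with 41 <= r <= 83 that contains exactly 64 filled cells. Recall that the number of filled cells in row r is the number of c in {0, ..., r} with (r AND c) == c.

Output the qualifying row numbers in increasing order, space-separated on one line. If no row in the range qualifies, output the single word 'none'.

Row r has 2^popcount(r) filled cells, so we need popcount(r) = log2(64) = 6.
Scan r = 41..83 and keep those with exactly 6 one-bits:
r=41=101001 popcount=3 -> skip
r=42=101010 popcount=3 -> skip
r=43=101011 popcount=4 -> skip
r=44=101100 popcount=3 -> skip
r=45=101101 popcount=4 -> skip
r=46=101110 popcount=4 -> skip
r=47=101111 popcount=5 -> skip
r=48=110000 popcount=2 -> skip
r=49=110001 popcount=3 -> skip
r=50=110010 popcount=3 -> skip
r=51=110011 popcount=4 -> skip
r=52=110100 popcount=3 -> skip
r=53=110101 popcount=4 -> skip
r=54=110110 popcount=4 -> skip
r=55=110111 popcount=5 -> skip
r=56=111000 popcount=3 -> skip
r=57=111001 popcount=4 -> skip
r=58=111010 popcount=4 -> skip
r=59=111011 popcount=5 -> skip
r=60=111100 popcount=4 -> skip
r=61=111101 popcount=5 -> skip
r=62=111110 popcount=5 -> skip
r=63=111111 popcount=6 -> KEEP
r=64=1000000 popcount=1 -> skip
r=65=1000001 popcount=2 -> skip
r=66=1000010 popcount=2 -> skip
r=67=1000011 popcount=3 -> skip
r=68=1000100 popcount=2 -> skip
r=69=1000101 popcount=3 -> skip
r=70=1000110 popcount=3 -> skip
r=71=1000111 popcount=4 -> skip
r=72=1001000 popcount=2 -> skip
r=73=1001001 popcount=3 -> skip
r=74=1001010 popcount=3 -> skip
r=75=1001011 popcount=4 -> skip
r=76=1001100 popcount=3 -> skip
r=77=1001101 popcount=4 -> skip
r=78=1001110 popcount=4 -> skip
r=79=1001111 popcount=5 -> skip
r=80=1010000 popcount=2 -> skip
r=81=1010001 popcount=3 -> skip
r=82=1010010 popcount=3 -> skip
r=83=1010011 popcount=4 -> skip
Kept rows: 63

Answer: 63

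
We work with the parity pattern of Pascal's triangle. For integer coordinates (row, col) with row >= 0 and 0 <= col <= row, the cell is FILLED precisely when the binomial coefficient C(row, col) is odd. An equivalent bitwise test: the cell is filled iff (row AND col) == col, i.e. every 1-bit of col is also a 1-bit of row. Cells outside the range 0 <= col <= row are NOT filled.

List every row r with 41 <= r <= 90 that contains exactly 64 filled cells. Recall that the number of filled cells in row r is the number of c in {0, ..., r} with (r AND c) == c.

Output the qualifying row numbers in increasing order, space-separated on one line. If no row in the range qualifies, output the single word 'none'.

Answer: 63

Derivation:
Row r has 2^popcount(r) filled cells, so we need popcount(r) = log2(64) = 6.
Scan r = 41..90 and keep those with exactly 6 one-bits:
r=41=101001 popcount=3 -> skip
r=42=101010 popcount=3 -> skip
r=43=101011 popcount=4 -> skip
r=44=101100 popcount=3 -> skip
r=45=101101 popcount=4 -> skip
r=46=101110 popcount=4 -> skip
r=47=101111 popcount=5 -> skip
r=48=110000 popcount=2 -> skip
r=49=110001 popcount=3 -> skip
r=50=110010 popcount=3 -> skip
r=51=110011 popcount=4 -> skip
r=52=110100 popcount=3 -> skip
r=53=110101 popcount=4 -> skip
r=54=110110 popcount=4 -> skip
r=55=110111 popcount=5 -> skip
r=56=111000 popcount=3 -> skip
r=57=111001 popcount=4 -> skip
r=58=111010 popcount=4 -> skip
r=59=111011 popcount=5 -> skip
r=60=111100 popcount=4 -> skip
r=61=111101 popcount=5 -> skip
r=62=111110 popcount=5 -> skip
r=63=111111 popcount=6 -> KEEP
r=64=1000000 popcount=1 -> skip
r=65=1000001 popcount=2 -> skip
r=66=1000010 popcount=2 -> skip
r=67=1000011 popcount=3 -> skip
r=68=1000100 popcount=2 -> skip
r=69=1000101 popcount=3 -> skip
r=70=1000110 popcount=3 -> skip
r=71=1000111 popcount=4 -> skip
r=72=1001000 popcount=2 -> skip
r=73=1001001 popcount=3 -> skip
r=74=1001010 popcount=3 -> skip
r=75=1001011 popcount=4 -> skip
r=76=1001100 popcount=3 -> skip
r=77=1001101 popcount=4 -> skip
r=78=1001110 popcount=4 -> skip
r=79=1001111 popcount=5 -> skip
r=80=1010000 popcount=2 -> skip
r=81=1010001 popcount=3 -> skip
r=82=1010010 popcount=3 -> skip
r=83=1010011 popcount=4 -> skip
r=84=1010100 popcount=3 -> skip
r=85=1010101 popcount=4 -> skip
r=86=1010110 popcount=4 -> skip
r=87=1010111 popcount=5 -> skip
r=88=1011000 popcount=3 -> skip
r=89=1011001 popcount=4 -> skip
r=90=1011010 popcount=4 -> skip
Kept rows: 63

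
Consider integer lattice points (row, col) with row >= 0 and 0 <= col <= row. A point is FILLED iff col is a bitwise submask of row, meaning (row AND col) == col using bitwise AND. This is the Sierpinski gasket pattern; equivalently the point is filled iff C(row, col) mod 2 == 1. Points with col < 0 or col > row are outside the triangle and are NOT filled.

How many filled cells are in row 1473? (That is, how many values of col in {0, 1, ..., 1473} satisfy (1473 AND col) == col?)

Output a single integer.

1473 in binary = 10111000001
popcount(1473) = number of 1-bits in 10111000001 = 5
A col c satisfies (1473 AND c) == c iff every set bit of c is also set in 1473; each of the 5 set bits of 1473 can independently be on or off in c.
count = 2^5 = 32

Answer: 32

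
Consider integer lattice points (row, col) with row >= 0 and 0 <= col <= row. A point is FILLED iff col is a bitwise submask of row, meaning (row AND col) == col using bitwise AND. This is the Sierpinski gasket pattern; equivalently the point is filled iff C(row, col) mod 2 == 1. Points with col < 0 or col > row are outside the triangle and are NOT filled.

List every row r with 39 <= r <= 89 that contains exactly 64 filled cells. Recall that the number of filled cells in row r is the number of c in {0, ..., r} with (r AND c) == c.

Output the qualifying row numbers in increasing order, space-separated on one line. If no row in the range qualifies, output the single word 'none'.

Row r has 2^popcount(r) filled cells, so we need popcount(r) = log2(64) = 6.
Scan r = 39..89 and keep those with exactly 6 one-bits:
r=39=100111 popcount=4 -> skip
r=40=101000 popcount=2 -> skip
r=41=101001 popcount=3 -> skip
r=42=101010 popcount=3 -> skip
r=43=101011 popcount=4 -> skip
r=44=101100 popcount=3 -> skip
r=45=101101 popcount=4 -> skip
r=46=101110 popcount=4 -> skip
r=47=101111 popcount=5 -> skip
r=48=110000 popcount=2 -> skip
r=49=110001 popcount=3 -> skip
r=50=110010 popcount=3 -> skip
r=51=110011 popcount=4 -> skip
r=52=110100 popcount=3 -> skip
r=53=110101 popcount=4 -> skip
r=54=110110 popcount=4 -> skip
r=55=110111 popcount=5 -> skip
r=56=111000 popcount=3 -> skip
r=57=111001 popcount=4 -> skip
r=58=111010 popcount=4 -> skip
r=59=111011 popcount=5 -> skip
r=60=111100 popcount=4 -> skip
r=61=111101 popcount=5 -> skip
r=62=111110 popcount=5 -> skip
r=63=111111 popcount=6 -> KEEP
r=64=1000000 popcount=1 -> skip
r=65=1000001 popcount=2 -> skip
r=66=1000010 popcount=2 -> skip
r=67=1000011 popcount=3 -> skip
r=68=1000100 popcount=2 -> skip
r=69=1000101 popcount=3 -> skip
r=70=1000110 popcount=3 -> skip
r=71=1000111 popcount=4 -> skip
r=72=1001000 popcount=2 -> skip
r=73=1001001 popcount=3 -> skip
r=74=1001010 popcount=3 -> skip
r=75=1001011 popcount=4 -> skip
r=76=1001100 popcount=3 -> skip
r=77=1001101 popcount=4 -> skip
r=78=1001110 popcount=4 -> skip
r=79=1001111 popcount=5 -> skip
r=80=1010000 popcount=2 -> skip
r=81=1010001 popcount=3 -> skip
r=82=1010010 popcount=3 -> skip
r=83=1010011 popcount=4 -> skip
r=84=1010100 popcount=3 -> skip
r=85=1010101 popcount=4 -> skip
r=86=1010110 popcount=4 -> skip
r=87=1010111 popcount=5 -> skip
r=88=1011000 popcount=3 -> skip
r=89=1011001 popcount=4 -> skip
Kept rows: 63

Answer: 63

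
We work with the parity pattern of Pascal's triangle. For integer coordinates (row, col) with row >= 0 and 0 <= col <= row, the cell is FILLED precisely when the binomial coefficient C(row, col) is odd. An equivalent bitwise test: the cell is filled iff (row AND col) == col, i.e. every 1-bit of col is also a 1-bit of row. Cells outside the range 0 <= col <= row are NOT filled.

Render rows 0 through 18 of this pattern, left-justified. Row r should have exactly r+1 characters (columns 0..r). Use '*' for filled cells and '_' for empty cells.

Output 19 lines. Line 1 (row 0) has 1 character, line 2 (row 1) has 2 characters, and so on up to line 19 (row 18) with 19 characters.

Answer: *
**
*_*
****
*___*
**__**
*_*_*_*
********
*_______*
**______**
*_*_____*_*
****____****
*___*___*___*
**__**__**__**
*_*_*_*_*_*_*_*
****************
*_______________*
**______________**
*_*_____________*_*

Derivation:
r0=0: *
r1=1: **
r2=10: *_*
r3=11: ****
r4=100: *___*
r5=101: **__**
r6=110: *_*_*_*
r7=111: ********
r8=1000: *_______*
r9=1001: **______**
r10=1010: *_*_____*_*
r11=1011: ****____****
r12=1100: *___*___*___*
r13=1101: **__**__**__**
r14=1110: *_*_*_*_*_*_*_*
r15=1111: ****************
r16=10000: *_______________*
r17=10001: **______________**
r18=10010: *_*_____________*_*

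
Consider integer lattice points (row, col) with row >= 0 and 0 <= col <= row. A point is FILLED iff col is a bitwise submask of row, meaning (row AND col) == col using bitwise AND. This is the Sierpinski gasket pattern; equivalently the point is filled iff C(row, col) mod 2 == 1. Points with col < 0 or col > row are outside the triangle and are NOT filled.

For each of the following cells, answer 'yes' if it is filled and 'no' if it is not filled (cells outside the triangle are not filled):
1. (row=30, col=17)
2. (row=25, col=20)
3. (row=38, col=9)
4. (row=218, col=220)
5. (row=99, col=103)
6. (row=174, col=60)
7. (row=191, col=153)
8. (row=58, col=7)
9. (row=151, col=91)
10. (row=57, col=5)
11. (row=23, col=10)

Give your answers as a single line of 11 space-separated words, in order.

(30,17): row=0b11110, col=0b10001, row AND col = 0b10000 = 16; 16 != 17 -> empty
(25,20): row=0b11001, col=0b10100, row AND col = 0b10000 = 16; 16 != 20 -> empty
(38,9): row=0b100110, col=0b1001, row AND col = 0b0 = 0; 0 != 9 -> empty
(218,220): col outside [0, 218] -> not filled
(99,103): col outside [0, 99] -> not filled
(174,60): row=0b10101110, col=0b111100, row AND col = 0b101100 = 44; 44 != 60 -> empty
(191,153): row=0b10111111, col=0b10011001, row AND col = 0b10011001 = 153; 153 == 153 -> filled
(58,7): row=0b111010, col=0b111, row AND col = 0b10 = 2; 2 != 7 -> empty
(151,91): row=0b10010111, col=0b1011011, row AND col = 0b10011 = 19; 19 != 91 -> empty
(57,5): row=0b111001, col=0b101, row AND col = 0b1 = 1; 1 != 5 -> empty
(23,10): row=0b10111, col=0b1010, row AND col = 0b10 = 2; 2 != 10 -> empty

Answer: no no no no no no yes no no no no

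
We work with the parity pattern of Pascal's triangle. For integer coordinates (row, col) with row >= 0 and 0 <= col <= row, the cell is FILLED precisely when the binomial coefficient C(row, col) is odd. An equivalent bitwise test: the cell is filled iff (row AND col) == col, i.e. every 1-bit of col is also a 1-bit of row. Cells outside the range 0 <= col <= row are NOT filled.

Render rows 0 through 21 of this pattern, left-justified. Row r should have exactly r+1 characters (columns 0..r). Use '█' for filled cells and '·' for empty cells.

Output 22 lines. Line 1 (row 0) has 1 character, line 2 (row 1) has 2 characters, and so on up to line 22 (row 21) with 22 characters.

Answer: █
██
█·█
████
█···█
██··██
█·█·█·█
████████
█·······█
██······██
█·█·····█·█
████····████
█···█···█···█
██··██··██··██
█·█·█·█·█·█·█·█
████████████████
█···············█
██··············██
█·█·············█·█
████············████
█···█···········█···█
██··██··········██··██

Derivation:
r0=0: █
r1=1: ██
r2=10: █·█
r3=11: ████
r4=100: █···█
r5=101: ██··██
r6=110: █·█·█·█
r7=111: ████████
r8=1000: █·······█
r9=1001: ██······██
r10=1010: █·█·····█·█
r11=1011: ████····████
r12=1100: █···█···█···█
r13=1101: ██··██··██··██
r14=1110: █·█·█·█·█·█·█·█
r15=1111: ████████████████
r16=10000: █···············█
r17=10001: ██··············██
r18=10010: █·█·············█·█
r19=10011: ████············████
r20=10100: █···█···········█···█
r21=10101: ██··██··········██··██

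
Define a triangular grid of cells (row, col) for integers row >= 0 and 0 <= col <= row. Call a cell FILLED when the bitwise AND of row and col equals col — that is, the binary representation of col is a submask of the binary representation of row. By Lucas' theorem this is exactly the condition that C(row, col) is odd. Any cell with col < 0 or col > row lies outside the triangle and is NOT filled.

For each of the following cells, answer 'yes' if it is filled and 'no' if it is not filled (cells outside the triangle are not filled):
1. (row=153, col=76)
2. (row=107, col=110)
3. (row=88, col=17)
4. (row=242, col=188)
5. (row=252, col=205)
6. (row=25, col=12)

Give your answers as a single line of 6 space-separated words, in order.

(153,76): row=0b10011001, col=0b1001100, row AND col = 0b1000 = 8; 8 != 76 -> empty
(107,110): col outside [0, 107] -> not filled
(88,17): row=0b1011000, col=0b10001, row AND col = 0b10000 = 16; 16 != 17 -> empty
(242,188): row=0b11110010, col=0b10111100, row AND col = 0b10110000 = 176; 176 != 188 -> empty
(252,205): row=0b11111100, col=0b11001101, row AND col = 0b11001100 = 204; 204 != 205 -> empty
(25,12): row=0b11001, col=0b1100, row AND col = 0b1000 = 8; 8 != 12 -> empty

Answer: no no no no no no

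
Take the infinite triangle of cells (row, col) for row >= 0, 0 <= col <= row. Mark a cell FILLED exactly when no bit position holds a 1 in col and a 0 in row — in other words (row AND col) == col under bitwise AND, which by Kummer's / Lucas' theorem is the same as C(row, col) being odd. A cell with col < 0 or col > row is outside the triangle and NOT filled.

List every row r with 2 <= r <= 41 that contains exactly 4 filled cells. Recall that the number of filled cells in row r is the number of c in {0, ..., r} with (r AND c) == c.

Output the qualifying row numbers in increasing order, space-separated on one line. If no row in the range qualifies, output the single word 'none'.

Row r has 2^popcount(r) filled cells, so we need popcount(r) = log2(4) = 2.
Scan r = 2..41 and keep those with exactly 2 one-bits:
r=2=10 popcount=1 -> skip
r=3=11 popcount=2 -> KEEP
r=4=100 popcount=1 -> skip
r=5=101 popcount=2 -> KEEP
r=6=110 popcount=2 -> KEEP
r=7=111 popcount=3 -> skip
r=8=1000 popcount=1 -> skip
r=9=1001 popcount=2 -> KEEP
r=10=1010 popcount=2 -> KEEP
r=11=1011 popcount=3 -> skip
r=12=1100 popcount=2 -> KEEP
r=13=1101 popcount=3 -> skip
r=14=1110 popcount=3 -> skip
r=15=1111 popcount=4 -> skip
r=16=10000 popcount=1 -> skip
r=17=10001 popcount=2 -> KEEP
r=18=10010 popcount=2 -> KEEP
r=19=10011 popcount=3 -> skip
r=20=10100 popcount=2 -> KEEP
r=21=10101 popcount=3 -> skip
r=22=10110 popcount=3 -> skip
r=23=10111 popcount=4 -> skip
r=24=11000 popcount=2 -> KEEP
r=25=11001 popcount=3 -> skip
r=26=11010 popcount=3 -> skip
r=27=11011 popcount=4 -> skip
r=28=11100 popcount=3 -> skip
r=29=11101 popcount=4 -> skip
r=30=11110 popcount=4 -> skip
r=31=11111 popcount=5 -> skip
r=32=100000 popcount=1 -> skip
r=33=100001 popcount=2 -> KEEP
r=34=100010 popcount=2 -> KEEP
r=35=100011 popcount=3 -> skip
r=36=100100 popcount=2 -> KEEP
r=37=100101 popcount=3 -> skip
r=38=100110 popcount=3 -> skip
r=39=100111 popcount=4 -> skip
r=40=101000 popcount=2 -> KEEP
r=41=101001 popcount=3 -> skip
Kept rows: 3 5 6 9 10 12 17 18 20 24 33 34 36 40

Answer: 3 5 6 9 10 12 17 18 20 24 33 34 36 40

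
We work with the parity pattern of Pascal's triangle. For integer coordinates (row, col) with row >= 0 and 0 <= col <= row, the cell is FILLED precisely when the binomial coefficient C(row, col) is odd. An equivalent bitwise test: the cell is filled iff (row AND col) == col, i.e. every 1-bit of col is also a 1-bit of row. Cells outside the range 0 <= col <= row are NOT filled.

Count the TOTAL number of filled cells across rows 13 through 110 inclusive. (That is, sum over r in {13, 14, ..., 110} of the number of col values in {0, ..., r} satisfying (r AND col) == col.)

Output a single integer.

r13=1101 pc3: +8 =8
r14=1110 pc3: +8 =16
r15=1111 pc4: +16 =32
r16=10000 pc1: +2 =34
r17=10001 pc2: +4 =38
r18=10010 pc2: +4 =42
r19=10011 pc3: +8 =50
r20=10100 pc2: +4 =54
r21=10101 pc3: +8 =62
r22=10110 pc3: +8 =70
r23=10111 pc4: +16 =86
r24=11000 pc2: +4 =90
r25=11001 pc3: +8 =98
r26=11010 pc3: +8 =106
r27=11011 pc4: +16 =122
r28=11100 pc3: +8 =130
r29=11101 pc4: +16 =146
r30=11110 pc4: +16 =162
r31=11111 pc5: +32 =194
r32=100000 pc1: +2 =196
r33=100001 pc2: +4 =200
r34=100010 pc2: +4 =204
r35=100011 pc3: +8 =212
r36=100100 pc2: +4 =216
r37=100101 pc3: +8 =224
r38=100110 pc3: +8 =232
r39=100111 pc4: +16 =248
r40=101000 pc2: +4 =252
r41=101001 pc3: +8 =260
r42=101010 pc3: +8 =268
r43=101011 pc4: +16 =284
r44=101100 pc3: +8 =292
r45=101101 pc4: +16 =308
r46=101110 pc4: +16 =324
r47=101111 pc5: +32 =356
r48=110000 pc2: +4 =360
r49=110001 pc3: +8 =368
r50=110010 pc3: +8 =376
r51=110011 pc4: +16 =392
r52=110100 pc3: +8 =400
r53=110101 pc4: +16 =416
r54=110110 pc4: +16 =432
r55=110111 pc5: +32 =464
r56=111000 pc3: +8 =472
r57=111001 pc4: +16 =488
r58=111010 pc4: +16 =504
r59=111011 pc5: +32 =536
r60=111100 pc4: +16 =552
r61=111101 pc5: +32 =584
r62=111110 pc5: +32 =616
r63=111111 pc6: +64 =680
r64=1000000 pc1: +2 =682
r65=1000001 pc2: +4 =686
r66=1000010 pc2: +4 =690
r67=1000011 pc3: +8 =698
r68=1000100 pc2: +4 =702
r69=1000101 pc3: +8 =710
r70=1000110 pc3: +8 =718
r71=1000111 pc4: +16 =734
r72=1001000 pc2: +4 =738
r73=1001001 pc3: +8 =746
r74=1001010 pc3: +8 =754
r75=1001011 pc4: +16 =770
r76=1001100 pc3: +8 =778
r77=1001101 pc4: +16 =794
r78=1001110 pc4: +16 =810
r79=1001111 pc5: +32 =842
r80=1010000 pc2: +4 =846
r81=1010001 pc3: +8 =854
r82=1010010 pc3: +8 =862
r83=1010011 pc4: +16 =878
r84=1010100 pc3: +8 =886
r85=1010101 pc4: +16 =902
r86=1010110 pc4: +16 =918
r87=1010111 pc5: +32 =950
r88=1011000 pc3: +8 =958
r89=1011001 pc4: +16 =974
r90=1011010 pc4: +16 =990
r91=1011011 pc5: +32 =1022
r92=1011100 pc4: +16 =1038
r93=1011101 pc5: +32 =1070
r94=1011110 pc5: +32 =1102
r95=1011111 pc6: +64 =1166
r96=1100000 pc2: +4 =1170
r97=1100001 pc3: +8 =1178
r98=1100010 pc3: +8 =1186
r99=1100011 pc4: +16 =1202
r100=1100100 pc3: +8 =1210
r101=1100101 pc4: +16 =1226
r102=1100110 pc4: +16 =1242
r103=1100111 pc5: +32 =1274
r104=1101000 pc3: +8 =1282
r105=1101001 pc4: +16 =1298
r106=1101010 pc4: +16 =1314
r107=1101011 pc5: +32 =1346
r108=1101100 pc4: +16 =1362
r109=1101101 pc5: +32 =1394
r110=1101110 pc5: +32 =1426

Answer: 1426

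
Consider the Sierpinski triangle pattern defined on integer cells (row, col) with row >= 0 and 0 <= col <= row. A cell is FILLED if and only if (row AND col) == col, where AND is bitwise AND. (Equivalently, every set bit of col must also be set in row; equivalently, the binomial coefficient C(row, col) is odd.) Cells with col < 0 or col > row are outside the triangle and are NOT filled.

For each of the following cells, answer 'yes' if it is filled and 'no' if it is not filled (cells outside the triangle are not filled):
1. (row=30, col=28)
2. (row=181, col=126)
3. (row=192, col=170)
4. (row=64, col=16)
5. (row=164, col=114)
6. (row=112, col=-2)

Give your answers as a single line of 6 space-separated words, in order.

Answer: yes no no no no no

Derivation:
(30,28): row=0b11110, col=0b11100, row AND col = 0b11100 = 28; 28 == 28 -> filled
(181,126): row=0b10110101, col=0b1111110, row AND col = 0b110100 = 52; 52 != 126 -> empty
(192,170): row=0b11000000, col=0b10101010, row AND col = 0b10000000 = 128; 128 != 170 -> empty
(64,16): row=0b1000000, col=0b10000, row AND col = 0b0 = 0; 0 != 16 -> empty
(164,114): row=0b10100100, col=0b1110010, row AND col = 0b100000 = 32; 32 != 114 -> empty
(112,-2): col outside [0, 112] -> not filled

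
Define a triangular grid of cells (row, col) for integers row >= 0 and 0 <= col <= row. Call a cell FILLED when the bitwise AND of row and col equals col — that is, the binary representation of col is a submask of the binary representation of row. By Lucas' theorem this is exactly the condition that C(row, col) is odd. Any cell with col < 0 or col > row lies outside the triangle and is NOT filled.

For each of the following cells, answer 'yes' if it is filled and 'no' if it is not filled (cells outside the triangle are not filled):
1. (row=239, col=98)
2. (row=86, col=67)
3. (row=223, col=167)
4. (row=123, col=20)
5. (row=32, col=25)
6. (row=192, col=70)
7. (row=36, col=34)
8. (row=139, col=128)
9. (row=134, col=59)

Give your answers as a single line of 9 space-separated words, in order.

(239,98): row=0b11101111, col=0b1100010, row AND col = 0b1100010 = 98; 98 == 98 -> filled
(86,67): row=0b1010110, col=0b1000011, row AND col = 0b1000010 = 66; 66 != 67 -> empty
(223,167): row=0b11011111, col=0b10100111, row AND col = 0b10000111 = 135; 135 != 167 -> empty
(123,20): row=0b1111011, col=0b10100, row AND col = 0b10000 = 16; 16 != 20 -> empty
(32,25): row=0b100000, col=0b11001, row AND col = 0b0 = 0; 0 != 25 -> empty
(192,70): row=0b11000000, col=0b1000110, row AND col = 0b1000000 = 64; 64 != 70 -> empty
(36,34): row=0b100100, col=0b100010, row AND col = 0b100000 = 32; 32 != 34 -> empty
(139,128): row=0b10001011, col=0b10000000, row AND col = 0b10000000 = 128; 128 == 128 -> filled
(134,59): row=0b10000110, col=0b111011, row AND col = 0b10 = 2; 2 != 59 -> empty

Answer: yes no no no no no no yes no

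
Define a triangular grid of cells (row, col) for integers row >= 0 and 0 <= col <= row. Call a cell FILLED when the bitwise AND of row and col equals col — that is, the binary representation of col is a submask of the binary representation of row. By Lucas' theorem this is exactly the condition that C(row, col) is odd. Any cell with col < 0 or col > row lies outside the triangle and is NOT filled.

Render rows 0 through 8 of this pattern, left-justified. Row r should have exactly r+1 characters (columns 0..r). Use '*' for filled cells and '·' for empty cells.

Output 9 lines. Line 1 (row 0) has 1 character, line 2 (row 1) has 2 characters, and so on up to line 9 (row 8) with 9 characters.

r0=0: *
r1=1: **
r2=10: *·*
r3=11: ****
r4=100: *···*
r5=101: **··**
r6=110: *·*·*·*
r7=111: ********
r8=1000: *·······*

Answer: *
**
*·*
****
*···*
**··**
*·*·*·*
********
*·······*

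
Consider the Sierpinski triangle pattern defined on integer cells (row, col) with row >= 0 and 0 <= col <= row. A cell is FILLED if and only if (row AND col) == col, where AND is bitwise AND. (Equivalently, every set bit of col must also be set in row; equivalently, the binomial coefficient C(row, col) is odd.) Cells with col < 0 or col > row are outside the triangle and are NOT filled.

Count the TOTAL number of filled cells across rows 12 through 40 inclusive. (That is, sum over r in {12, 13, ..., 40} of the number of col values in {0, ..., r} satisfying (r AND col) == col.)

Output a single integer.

r12=1100 pc2: +4 =4
r13=1101 pc3: +8 =12
r14=1110 pc3: +8 =20
r15=1111 pc4: +16 =36
r16=10000 pc1: +2 =38
r17=10001 pc2: +4 =42
r18=10010 pc2: +4 =46
r19=10011 pc3: +8 =54
r20=10100 pc2: +4 =58
r21=10101 pc3: +8 =66
r22=10110 pc3: +8 =74
r23=10111 pc4: +16 =90
r24=11000 pc2: +4 =94
r25=11001 pc3: +8 =102
r26=11010 pc3: +8 =110
r27=11011 pc4: +16 =126
r28=11100 pc3: +8 =134
r29=11101 pc4: +16 =150
r30=11110 pc4: +16 =166
r31=11111 pc5: +32 =198
r32=100000 pc1: +2 =200
r33=100001 pc2: +4 =204
r34=100010 pc2: +4 =208
r35=100011 pc3: +8 =216
r36=100100 pc2: +4 =220
r37=100101 pc3: +8 =228
r38=100110 pc3: +8 =236
r39=100111 pc4: +16 =252
r40=101000 pc2: +4 =256

Answer: 256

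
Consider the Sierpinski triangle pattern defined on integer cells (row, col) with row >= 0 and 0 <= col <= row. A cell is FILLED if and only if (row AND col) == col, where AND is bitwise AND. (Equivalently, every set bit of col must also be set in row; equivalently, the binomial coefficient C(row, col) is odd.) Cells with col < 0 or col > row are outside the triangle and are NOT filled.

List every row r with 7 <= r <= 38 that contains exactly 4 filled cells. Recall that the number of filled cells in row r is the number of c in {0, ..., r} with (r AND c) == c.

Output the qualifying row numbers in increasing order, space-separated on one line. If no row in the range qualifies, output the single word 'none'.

Answer: 9 10 12 17 18 20 24 33 34 36

Derivation:
Row r has 2^popcount(r) filled cells, so we need popcount(r) = log2(4) = 2.
Scan r = 7..38 and keep those with exactly 2 one-bits:
r=7=111 popcount=3 -> skip
r=8=1000 popcount=1 -> skip
r=9=1001 popcount=2 -> KEEP
r=10=1010 popcount=2 -> KEEP
r=11=1011 popcount=3 -> skip
r=12=1100 popcount=2 -> KEEP
r=13=1101 popcount=3 -> skip
r=14=1110 popcount=3 -> skip
r=15=1111 popcount=4 -> skip
r=16=10000 popcount=1 -> skip
r=17=10001 popcount=2 -> KEEP
r=18=10010 popcount=2 -> KEEP
r=19=10011 popcount=3 -> skip
r=20=10100 popcount=2 -> KEEP
r=21=10101 popcount=3 -> skip
r=22=10110 popcount=3 -> skip
r=23=10111 popcount=4 -> skip
r=24=11000 popcount=2 -> KEEP
r=25=11001 popcount=3 -> skip
r=26=11010 popcount=3 -> skip
r=27=11011 popcount=4 -> skip
r=28=11100 popcount=3 -> skip
r=29=11101 popcount=4 -> skip
r=30=11110 popcount=4 -> skip
r=31=11111 popcount=5 -> skip
r=32=100000 popcount=1 -> skip
r=33=100001 popcount=2 -> KEEP
r=34=100010 popcount=2 -> KEEP
r=35=100011 popcount=3 -> skip
r=36=100100 popcount=2 -> KEEP
r=37=100101 popcount=3 -> skip
r=38=100110 popcount=3 -> skip
Kept rows: 9 10 12 17 18 20 24 33 34 36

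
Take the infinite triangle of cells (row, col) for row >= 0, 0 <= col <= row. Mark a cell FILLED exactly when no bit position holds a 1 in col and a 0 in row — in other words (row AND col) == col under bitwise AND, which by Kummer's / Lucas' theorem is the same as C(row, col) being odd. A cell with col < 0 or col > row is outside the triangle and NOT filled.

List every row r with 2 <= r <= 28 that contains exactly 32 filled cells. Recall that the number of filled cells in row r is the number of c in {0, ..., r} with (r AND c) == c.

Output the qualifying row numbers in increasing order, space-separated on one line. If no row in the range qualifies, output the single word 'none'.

Row r has 2^popcount(r) filled cells, so we need popcount(r) = log2(32) = 5.
Scan r = 2..28 and keep those with exactly 5 one-bits:
r=2=10 popcount=1 -> skip
r=3=11 popcount=2 -> skip
r=4=100 popcount=1 -> skip
r=5=101 popcount=2 -> skip
r=6=110 popcount=2 -> skip
r=7=111 popcount=3 -> skip
r=8=1000 popcount=1 -> skip
r=9=1001 popcount=2 -> skip
r=10=1010 popcount=2 -> skip
r=11=1011 popcount=3 -> skip
r=12=1100 popcount=2 -> skip
r=13=1101 popcount=3 -> skip
r=14=1110 popcount=3 -> skip
r=15=1111 popcount=4 -> skip
r=16=10000 popcount=1 -> skip
r=17=10001 popcount=2 -> skip
r=18=10010 popcount=2 -> skip
r=19=10011 popcount=3 -> skip
r=20=10100 popcount=2 -> skip
r=21=10101 popcount=3 -> skip
r=22=10110 popcount=3 -> skip
r=23=10111 popcount=4 -> skip
r=24=11000 popcount=2 -> skip
r=25=11001 popcount=3 -> skip
r=26=11010 popcount=3 -> skip
r=27=11011 popcount=4 -> skip
r=28=11100 popcount=3 -> skip
Kept rows: none

Answer: none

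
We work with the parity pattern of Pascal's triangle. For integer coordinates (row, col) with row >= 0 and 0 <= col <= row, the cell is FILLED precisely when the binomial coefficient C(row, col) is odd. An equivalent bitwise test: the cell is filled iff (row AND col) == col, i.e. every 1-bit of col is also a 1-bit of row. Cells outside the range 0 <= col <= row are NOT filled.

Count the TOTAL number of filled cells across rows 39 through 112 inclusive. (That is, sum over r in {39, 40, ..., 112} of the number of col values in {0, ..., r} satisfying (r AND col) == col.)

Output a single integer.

r39=100111 pc4: +16 =16
r40=101000 pc2: +4 =20
r41=101001 pc3: +8 =28
r42=101010 pc3: +8 =36
r43=101011 pc4: +16 =52
r44=101100 pc3: +8 =60
r45=101101 pc4: +16 =76
r46=101110 pc4: +16 =92
r47=101111 pc5: +32 =124
r48=110000 pc2: +4 =128
r49=110001 pc3: +8 =136
r50=110010 pc3: +8 =144
r51=110011 pc4: +16 =160
r52=110100 pc3: +8 =168
r53=110101 pc4: +16 =184
r54=110110 pc4: +16 =200
r55=110111 pc5: +32 =232
r56=111000 pc3: +8 =240
r57=111001 pc4: +16 =256
r58=111010 pc4: +16 =272
r59=111011 pc5: +32 =304
r60=111100 pc4: +16 =320
r61=111101 pc5: +32 =352
r62=111110 pc5: +32 =384
r63=111111 pc6: +64 =448
r64=1000000 pc1: +2 =450
r65=1000001 pc2: +4 =454
r66=1000010 pc2: +4 =458
r67=1000011 pc3: +8 =466
r68=1000100 pc2: +4 =470
r69=1000101 pc3: +8 =478
r70=1000110 pc3: +8 =486
r71=1000111 pc4: +16 =502
r72=1001000 pc2: +4 =506
r73=1001001 pc3: +8 =514
r74=1001010 pc3: +8 =522
r75=1001011 pc4: +16 =538
r76=1001100 pc3: +8 =546
r77=1001101 pc4: +16 =562
r78=1001110 pc4: +16 =578
r79=1001111 pc5: +32 =610
r80=1010000 pc2: +4 =614
r81=1010001 pc3: +8 =622
r82=1010010 pc3: +8 =630
r83=1010011 pc4: +16 =646
r84=1010100 pc3: +8 =654
r85=1010101 pc4: +16 =670
r86=1010110 pc4: +16 =686
r87=1010111 pc5: +32 =718
r88=1011000 pc3: +8 =726
r89=1011001 pc4: +16 =742
r90=1011010 pc4: +16 =758
r91=1011011 pc5: +32 =790
r92=1011100 pc4: +16 =806
r93=1011101 pc5: +32 =838
r94=1011110 pc5: +32 =870
r95=1011111 pc6: +64 =934
r96=1100000 pc2: +4 =938
r97=1100001 pc3: +8 =946
r98=1100010 pc3: +8 =954
r99=1100011 pc4: +16 =970
r100=1100100 pc3: +8 =978
r101=1100101 pc4: +16 =994
r102=1100110 pc4: +16 =1010
r103=1100111 pc5: +32 =1042
r104=1101000 pc3: +8 =1050
r105=1101001 pc4: +16 =1066
r106=1101010 pc4: +16 =1082
r107=1101011 pc5: +32 =1114
r108=1101100 pc4: +16 =1130
r109=1101101 pc5: +32 =1162
r110=1101110 pc5: +32 =1194
r111=1101111 pc6: +64 =1258
r112=1110000 pc3: +8 =1266

Answer: 1266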